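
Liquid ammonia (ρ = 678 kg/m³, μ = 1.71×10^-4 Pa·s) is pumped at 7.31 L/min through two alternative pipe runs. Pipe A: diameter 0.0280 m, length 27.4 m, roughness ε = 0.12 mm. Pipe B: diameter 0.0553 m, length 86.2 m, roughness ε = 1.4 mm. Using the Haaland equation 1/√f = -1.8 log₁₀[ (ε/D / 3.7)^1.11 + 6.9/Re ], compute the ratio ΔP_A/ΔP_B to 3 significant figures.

ΔP_A/ΔP_B ≈ 5.57

Pipe A: V = Q/A = 0.0001218/0.0006158 = 0.1979 m/s; Re = 2.197e+04; ε/D = 0.00429; Haaland → f = 0.03289; ΔP_A = f(L/D)(ρV²/2) = 427.2 Pa.
Pipe B: V = Q/A = 0.0001218/0.002402 = 0.05073 m/s; Re = 1.112e+04; ε/D = 0.0253; Haaland → f = 0.05638; ΔP_B = f(L/D)(ρV²/2) = 76.66 Pa.
ΔP_A/ΔP_B = 427.2/76.66 = 5.57.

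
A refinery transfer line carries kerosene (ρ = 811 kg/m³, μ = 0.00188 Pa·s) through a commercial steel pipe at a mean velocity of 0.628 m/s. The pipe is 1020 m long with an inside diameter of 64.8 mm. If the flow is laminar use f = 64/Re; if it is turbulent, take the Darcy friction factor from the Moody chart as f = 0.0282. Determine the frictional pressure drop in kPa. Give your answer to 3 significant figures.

Reynolds number Re = ρVD/μ = 811 · 0.628 · 0.0648 / 0.00188 = 1.755e+04.
Re > 4000 → turbulent; use the Moody-chart value f = 0.0282.
Darcy-Weisbach: ΔP = f(L/D)(ρV²/2) = 0.0282·(1020/0.0648)·(811·0.628²/2) = 0.0282·1.574e+04·159.9 = 7.099e+04 Pa.
ΔP = 7.099e+04 Pa = 71.0 kPa.

ΔP ≈ 71.0 kPa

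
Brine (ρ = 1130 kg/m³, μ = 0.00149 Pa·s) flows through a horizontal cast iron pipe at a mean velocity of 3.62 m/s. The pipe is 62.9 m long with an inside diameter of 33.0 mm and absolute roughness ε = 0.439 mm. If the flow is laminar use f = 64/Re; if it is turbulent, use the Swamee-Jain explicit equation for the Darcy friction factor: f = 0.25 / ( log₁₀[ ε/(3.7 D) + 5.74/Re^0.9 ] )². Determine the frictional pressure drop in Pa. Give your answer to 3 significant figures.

Reynolds number Re = ρVD/μ = 1130 · 3.62 · 0.033 / 0.00149 = 9.06e+04.
Re > 4000 → turbulent. Relative roughness ε/D = 0.000439/0.033 = 0.0133. Swamee-Jain: f = 0.25/(log₁₀[0.0133/3.7 + 5.74/9.06e+04^0.9])² = 0.25/(log₁₀[0.0036 + 0.000198])² = 0.25/(-2.421)² = 0.04266.
Darcy-Weisbach: ΔP = f(L/D)(ρV²/2) = 0.04266·(62.9/0.033)·(1130·3.62²/2) = 0.04266·1906·7404 = 6.02e+05 Pa.

ΔP ≈ 602000 Pa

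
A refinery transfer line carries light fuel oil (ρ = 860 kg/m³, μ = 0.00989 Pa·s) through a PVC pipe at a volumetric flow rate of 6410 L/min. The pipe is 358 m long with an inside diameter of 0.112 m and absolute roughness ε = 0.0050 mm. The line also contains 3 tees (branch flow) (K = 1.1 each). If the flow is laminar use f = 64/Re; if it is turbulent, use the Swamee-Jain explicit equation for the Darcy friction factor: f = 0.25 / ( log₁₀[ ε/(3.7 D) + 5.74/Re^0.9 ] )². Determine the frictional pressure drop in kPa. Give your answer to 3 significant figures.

Q = 6410 L/min = 6410/60000 = 0.1068 m³/s.
Cross-sectional area A = πD²/4 = π(0.112)²/4 = 0.009852 m²; mean velocity V = Q/A = 0.1068/0.009852 = 10.84 m/s.
Reynolds number Re = ρVD/μ = 860 · 10.84 · 0.112 / 0.00989 = 1.056e+05.
Re > 4000 → turbulent. Relative roughness ε/D = 5e-06/0.112 = 4.46e-05. Swamee-Jain: f = 0.25/(log₁₀[4.46e-05/3.7 + 5.74/1.056e+05^0.9])² = 0.25/(log₁₀[1.21e-05 + 0.000173])² = 0.25/(-3.733)² = 0.01794.
Total minor-loss coefficient ΣK = 3·1.1 = 3.3.
ΔP = [f·L/D + ΣK]·(ρV²/2) = [0.01794·358/0.112 + 3.3]·(860·10.84²/2) = [57.34 + 3.3]·5.056e+04 = 3.066e+06 Pa.
ΔP = 3.066e+06 Pa = 3070 kPa.

ΔP ≈ 3070 kPa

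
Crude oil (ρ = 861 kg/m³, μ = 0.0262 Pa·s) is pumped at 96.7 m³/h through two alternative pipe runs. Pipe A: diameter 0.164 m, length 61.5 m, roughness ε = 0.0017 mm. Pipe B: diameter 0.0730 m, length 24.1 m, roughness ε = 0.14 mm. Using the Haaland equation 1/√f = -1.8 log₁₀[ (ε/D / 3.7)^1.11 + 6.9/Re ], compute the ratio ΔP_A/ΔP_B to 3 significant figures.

Pipe A: V = Q/A = 0.02686/0.02112 = 1.272 m/s; Re = 6853; ε/D = 1.04e-05; Haaland → f = 0.03437; ΔP_A = f(L/D)(ρV²/2) = 8971 Pa.
Pipe B: V = Q/A = 0.02686/0.004185 = 6.418 m/s; Re = 1.54e+04; ε/D = 0.00192; Haaland → f = 0.03068; ΔP_B = f(L/D)(ρV²/2) = 1.796e+05 Pa.
ΔP_A/ΔP_B = 8971/1.796e+05 = 0.0499.

ΔP_A/ΔP_B ≈ 0.0499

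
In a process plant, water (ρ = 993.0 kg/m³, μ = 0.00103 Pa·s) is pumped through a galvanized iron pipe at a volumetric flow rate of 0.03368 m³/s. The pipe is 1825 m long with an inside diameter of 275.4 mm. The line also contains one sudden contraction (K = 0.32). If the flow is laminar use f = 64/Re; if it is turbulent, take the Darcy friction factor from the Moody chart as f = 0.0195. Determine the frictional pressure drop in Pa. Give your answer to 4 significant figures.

Cross-sectional area A = πD²/4 = π(0.2754)²/4 = 0.05957 m²; mean velocity V = Q/A = 0.03368/0.05957 = 0.5654 m/s.
Reynolds number Re = ρVD/μ = 993 · 0.5654 · 0.2754 / 0.00103 = 1.501e+05.
Re > 4000 → turbulent; use the Moody-chart value f = 0.0195.
Total minor-loss coefficient ΣK = 1·0.32 = 0.32.
ΔP = [f·L/D + ΣK]·(ρV²/2) = [0.0195·1825/0.2754 + 0.32]·(993·0.5654²/2) = [129.2 + 0.32]·158.7 = 2.056e+04 Pa.

ΔP ≈ 20560 Pa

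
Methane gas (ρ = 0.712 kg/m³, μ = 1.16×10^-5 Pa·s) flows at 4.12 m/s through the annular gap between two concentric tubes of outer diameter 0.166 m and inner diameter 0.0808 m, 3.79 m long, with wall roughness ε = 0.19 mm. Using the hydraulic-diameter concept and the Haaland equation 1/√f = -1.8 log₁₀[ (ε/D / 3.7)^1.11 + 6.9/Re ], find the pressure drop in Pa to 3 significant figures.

ΔP ≈ 7.95 Pa

Hydraulic diameter D_h = 4A/P = D_o - D_i = 0.166 - 0.0808 = 0.0852 m.
Re = ρVD_h/μ = 0.712·4.12·0.0852/1.16e-05 = 2.155e+04.
ε/D_h = 0.00019/0.0852 = 0.00223; Haaland gives 1/√f = -1.8 log₁₀[0.000267+0.00032] = 5.817, so f = 0.02956.
ΔP = f(L/D_h)(ρV²/2) = 0.02956·3.79/0.0852·6.043 = 7.945 Pa.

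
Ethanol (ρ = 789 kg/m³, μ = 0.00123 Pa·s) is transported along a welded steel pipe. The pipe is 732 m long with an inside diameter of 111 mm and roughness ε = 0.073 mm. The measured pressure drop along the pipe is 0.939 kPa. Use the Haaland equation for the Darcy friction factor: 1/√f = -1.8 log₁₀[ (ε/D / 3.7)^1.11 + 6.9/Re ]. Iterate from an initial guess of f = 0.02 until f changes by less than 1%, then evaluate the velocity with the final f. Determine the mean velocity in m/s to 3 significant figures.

V ≈ 0.102 m/s

Rearranging Darcy-Weisbach: V = √(2·ΔP·D/(f·L·ρ)). With ε/D = 7.3e-05/0.111 = 0.000658, iterate starting from f = 0.02:
  f = 0.02 → V = √(2·939·0.111/(0.02·732·789)) = 0.1343 m/s; Re = ρVD/μ = 9565; f → 0.03207
  f = 0.03207 → V = 0.1061 m/s; Re = 7554; f → 0.03412
  f = 0.03412 → V = 0.1029 m/s; Re = 7324; f → 0.0344
Converged (Δf/f < 1%). With the final f = 0.0344: V = √(2·939·0.111/(0.0344·732·789)) = 0.1024 m/s.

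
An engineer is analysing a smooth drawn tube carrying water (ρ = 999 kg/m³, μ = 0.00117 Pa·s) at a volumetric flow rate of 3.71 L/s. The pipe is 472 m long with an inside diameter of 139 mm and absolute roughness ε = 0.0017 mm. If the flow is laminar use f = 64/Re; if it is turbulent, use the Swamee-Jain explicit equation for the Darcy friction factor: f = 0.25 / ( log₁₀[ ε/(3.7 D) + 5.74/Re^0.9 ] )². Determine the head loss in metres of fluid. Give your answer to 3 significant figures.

Q = 3.71 L/s = 3.71/1000 = 0.00371 m³/s.
Cross-sectional area A = πD²/4 = π(0.139)²/4 = 0.01517 m²; mean velocity V = Q/A = 0.00371/0.01517 = 0.2445 m/s.
Reynolds number Re = ρVD/μ = 999 · 0.2445 · 0.139 / 0.00117 = 2.902e+04.
Re > 4000 → turbulent. Relative roughness ε/D = 1.7e-06/0.139 = 1.22e-05. Swamee-Jain: f = 0.25/(log₁₀[1.22e-05/3.7 + 5.74/2.902e+04^0.9])² = 0.25/(log₁₀[3.31e-06 + 0.000553])² = 0.25/(-3.255)² = 0.0236.
Darcy-Weisbach: ΔP = f(L/D)(ρV²/2) = 0.0236·(472/0.139)·(999·0.2445²/2) = 0.0236·3396·29.86 = 2392 Pa.
Head loss h_f = ΔP/(ρg) = 2392/(999·9.81) = 0.244 m.

h_f ≈ 0.244 m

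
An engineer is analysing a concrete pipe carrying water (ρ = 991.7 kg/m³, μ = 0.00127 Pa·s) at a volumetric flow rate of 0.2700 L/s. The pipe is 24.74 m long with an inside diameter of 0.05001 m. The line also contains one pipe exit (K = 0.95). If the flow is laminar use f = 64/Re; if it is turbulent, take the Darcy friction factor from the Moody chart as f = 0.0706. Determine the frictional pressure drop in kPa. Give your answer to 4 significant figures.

ΔP ≈ 0.3361 kPa

Q = 0.2700 L/s = 0.2700/1000 = 0.00027 m³/s.
Cross-sectional area A = πD²/4 = π(0.05001)²/4 = 0.001964 m²; mean velocity V = Q/A = 0.00027/0.001964 = 0.1375 m/s.
Reynolds number Re = ρVD/μ = 991.7 · 0.1375 · 0.05001 / 0.00127 = 5368.
Re > 4000 → turbulent; use the Moody-chart value f = 0.0706.
Total minor-loss coefficient ΣK = 1·0.95 = 0.95.
ΔP = [f·L/D + ΣK]·(ρV²/2) = [0.0706·24.74/0.05001 + 0.95]·(991.7·0.1375²/2) = [34.93 + 0.95]·9.369 = 336.1 Pa.
ΔP = 336.1 Pa = 0.3361 kPa.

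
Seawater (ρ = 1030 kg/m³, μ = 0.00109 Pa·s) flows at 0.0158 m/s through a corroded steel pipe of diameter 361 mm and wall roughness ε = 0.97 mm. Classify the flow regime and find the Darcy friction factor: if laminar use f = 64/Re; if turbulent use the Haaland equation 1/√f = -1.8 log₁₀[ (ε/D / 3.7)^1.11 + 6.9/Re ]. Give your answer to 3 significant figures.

f ≈ 0.0395

Re = ρVD/μ = 1030·0.0158·0.361/0.00109 = 5390.
Re > 4000 → turbulent. ε/D = 0.00097/0.361 = 0.00269; Haaland: 1/√f = -1.8 log₁₀[0.000328 + 0.00128] = 5.029, so f = 0.03955.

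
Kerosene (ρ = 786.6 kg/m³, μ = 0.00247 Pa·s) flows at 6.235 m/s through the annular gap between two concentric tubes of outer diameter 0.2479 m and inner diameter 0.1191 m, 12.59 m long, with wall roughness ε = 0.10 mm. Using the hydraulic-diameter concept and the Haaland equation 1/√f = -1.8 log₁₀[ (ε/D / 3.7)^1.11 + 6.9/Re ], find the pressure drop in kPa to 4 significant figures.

Hydraulic diameter D_h = 4A/P = D_o - D_i = 0.2479 - 0.1191 = 0.1288 m.
Re = ρVD_h/μ = 786.6·6.235·0.1288/0.00247 = 2.557e+05.
ε/D_h = 0.0001/0.1288 = 0.000776; Haaland gives 1/√f = -1.8 log₁₀[8.27e-05+2.7e-05] = 7.128, so f = 0.01968.
ΔP = f(L/D_h)(ρV²/2) = 0.01968·12.59/0.1288·1.529e+04 = 2.941e+04 Pa.
ΔP = 29.41 kPa.

ΔP ≈ 29.41 kPa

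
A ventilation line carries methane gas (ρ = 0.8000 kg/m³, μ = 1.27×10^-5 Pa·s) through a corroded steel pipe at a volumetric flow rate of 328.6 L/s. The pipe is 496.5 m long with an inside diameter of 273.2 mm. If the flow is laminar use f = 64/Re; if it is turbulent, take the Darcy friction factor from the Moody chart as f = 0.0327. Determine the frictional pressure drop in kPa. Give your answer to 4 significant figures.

Q = 328.6 L/s = 328.6/1000 = 0.3286 m³/s.
Cross-sectional area A = πD²/4 = π(0.2732)²/4 = 0.05862 m²; mean velocity V = Q/A = 0.3286/0.05862 = 5.606 m/s.
Reynolds number Re = ρVD/μ = 0.8 · 5.606 · 0.2732 / 1.27e-05 = 9.647e+04.
Re > 4000 → turbulent; use the Moody-chart value f = 0.0327.
Darcy-Weisbach: ΔP = f(L/D)(ρV²/2) = 0.0327·(496.5/0.2732)·(0.8·5.606²/2) = 0.0327·1817·12.57 = 746.9 Pa.
ΔP = 746.9 Pa = 0.7469 kPa.

ΔP ≈ 0.7469 kPa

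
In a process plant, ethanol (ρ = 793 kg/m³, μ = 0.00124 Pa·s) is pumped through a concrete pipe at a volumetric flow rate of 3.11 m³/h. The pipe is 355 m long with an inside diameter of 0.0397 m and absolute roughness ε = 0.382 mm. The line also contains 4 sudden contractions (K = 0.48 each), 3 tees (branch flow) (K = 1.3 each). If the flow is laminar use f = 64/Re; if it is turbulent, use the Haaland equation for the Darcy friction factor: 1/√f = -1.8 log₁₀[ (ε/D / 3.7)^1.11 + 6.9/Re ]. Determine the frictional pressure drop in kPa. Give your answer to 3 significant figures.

Q = 3.11 m³/h = 3.11/3600 = 0.0008639 m³/s.
Cross-sectional area A = πD²/4 = π(0.0397)²/4 = 0.001238 m²; mean velocity V = Q/A = 0.0008639/0.001238 = 0.6979 m/s.
Reynolds number Re = ρVD/μ = 793 · 0.6979 · 0.0397 / 0.00124 = 1.772e+04.
Re > 4000 → turbulent. Relative roughness ε/D = 0.000382/0.0397 = 0.00962. Haaland: 1/√f = -1.8 log₁₀[(0.00962/3.7)^1.11 + 6.9/1.772e+04] = -1.8 log₁₀[0.00135 + 0.000389] = 4.967, so f = 0.04054.
Total minor-loss coefficient ΣK = 4·0.48 + 3·1.3 = 5.82.
ΔP = [f·L/D + ΣK]·(ρV²/2) = [0.04054·355/0.0397 + 5.82]·(793·0.6979²/2) = [362.5 + 5.82]·193.1 = 7.113e+04 Pa.
ΔP = 7.113e+04 Pa = 71.1 kPa.

ΔP ≈ 71.1 kPa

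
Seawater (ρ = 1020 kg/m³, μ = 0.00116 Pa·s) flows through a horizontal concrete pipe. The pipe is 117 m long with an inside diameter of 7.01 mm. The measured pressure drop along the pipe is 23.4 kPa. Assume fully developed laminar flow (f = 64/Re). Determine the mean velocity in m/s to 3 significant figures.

V ≈ 0.265 m/s

For laminar flow, f = 64/Re with Re = ρVD/μ, so Darcy-Weisbach reduces to ΔP = 32μLV/D². Solving for V: V = ΔP·D²/(32μL) = 2.34e+04·(0.00701)²/(32·0.00116·117) = 0.2648 m/s.
Check: Re = ρVD/μ = 1020·0.2648·0.00701/0.00116 = 1632 < 2300, so the laminar assumption holds.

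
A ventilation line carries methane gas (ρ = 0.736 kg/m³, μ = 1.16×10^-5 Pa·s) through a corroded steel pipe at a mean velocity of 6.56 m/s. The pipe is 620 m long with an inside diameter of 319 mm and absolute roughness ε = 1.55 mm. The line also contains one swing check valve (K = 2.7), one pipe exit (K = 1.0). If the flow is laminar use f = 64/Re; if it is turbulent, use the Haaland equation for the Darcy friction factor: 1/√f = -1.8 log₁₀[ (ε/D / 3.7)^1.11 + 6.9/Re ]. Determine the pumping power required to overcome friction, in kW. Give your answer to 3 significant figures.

P ≈ 0.528 kW

Reynolds number Re = ρVD/μ = 0.736 · 6.56 · 0.319 / 1.16e-05 = 1.328e+05.
Re > 4000 → turbulent. Relative roughness ε/D = 0.00155/0.319 = 0.00486. Haaland: 1/√f = -1.8 log₁₀[(0.00486/3.7)^1.11 + 6.9/1.328e+05] = -1.8 log₁₀[0.000633 + 5.2e-05] = 5.696, so f = 0.03082.
Total minor-loss coefficient ΣK = 1·2.7 + 1·1 = 3.7.
ΔP = [f·L/D + ΣK]·(ρV²/2) = [0.03082·620/0.319 + 3.7]·(0.736·6.56²/2) = [59.91 + 3.7]·15.84 = 1007 Pa.
Q = V·A = 6.56·0.07992 = 0.5243 m³/s.
Pumping power P = QΔP = 0.5243·1007 = 528.1 W = 0.528 kW.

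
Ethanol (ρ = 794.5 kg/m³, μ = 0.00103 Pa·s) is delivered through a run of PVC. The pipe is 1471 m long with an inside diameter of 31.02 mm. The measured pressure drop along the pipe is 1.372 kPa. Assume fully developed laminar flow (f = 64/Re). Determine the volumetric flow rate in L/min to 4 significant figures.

Q ≈ 1.235 L/min

For laminar flow, f = 64/Re with Re = ρVD/μ, so Darcy-Weisbach reduces to ΔP = 32μLV/D². Solving for V: V = ΔP·D²/(32μL) = 1372·(0.03102)²/(32·0.00103·1471) = 0.02723 m/s.
Check: Re = ρVD/μ = 794.5·0.02723·0.03102/0.00103 = 651.5 < 2300, so the laminar assumption holds.
Q = V·A = 0.02723·(π/4·0.03102²) = 2.058e-05 m³/s = 1.235 L/min.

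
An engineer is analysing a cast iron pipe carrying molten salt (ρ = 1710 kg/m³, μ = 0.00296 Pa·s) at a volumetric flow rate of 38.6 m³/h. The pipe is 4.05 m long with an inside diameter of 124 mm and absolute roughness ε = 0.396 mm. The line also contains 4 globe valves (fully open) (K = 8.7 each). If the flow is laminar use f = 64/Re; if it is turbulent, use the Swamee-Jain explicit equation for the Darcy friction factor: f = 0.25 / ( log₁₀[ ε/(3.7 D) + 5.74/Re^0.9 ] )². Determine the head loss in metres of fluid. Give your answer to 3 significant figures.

Q = 38.6 m³/h = 38.6/3600 = 0.01072 m³/s.
Cross-sectional area A = πD²/4 = π(0.124)²/4 = 0.01208 m²; mean velocity V = Q/A = 0.01072/0.01208 = 0.8879 m/s.
Reynolds number Re = ρVD/μ = 1710 · 0.8879 · 0.124 / 0.00296 = 6.36e+04.
Re > 4000 → turbulent. Relative roughness ε/D = 0.000396/0.124 = 0.00319. Swamee-Jain: f = 0.25/(log₁₀[0.00319/3.7 + 5.74/6.36e+04^0.9])² = 0.25/(log₁₀[0.000863 + 0.000273])² = 0.25/(-2.945)² = 0.02883.
Total minor-loss coefficient ΣK = 4·8.7 = 34.8.
ΔP = [f·L/D + ΣK]·(ρV²/2) = [0.02883·4.05/0.124 + 34.8]·(1710·0.8879²/2) = [0.9417 + 34.8]·674 = 2.409e+04 Pa.
Head loss h_f = ΔP/(ρg) = 2.409e+04/(1710·9.81) = 1.44 m.

h_f ≈ 1.44 m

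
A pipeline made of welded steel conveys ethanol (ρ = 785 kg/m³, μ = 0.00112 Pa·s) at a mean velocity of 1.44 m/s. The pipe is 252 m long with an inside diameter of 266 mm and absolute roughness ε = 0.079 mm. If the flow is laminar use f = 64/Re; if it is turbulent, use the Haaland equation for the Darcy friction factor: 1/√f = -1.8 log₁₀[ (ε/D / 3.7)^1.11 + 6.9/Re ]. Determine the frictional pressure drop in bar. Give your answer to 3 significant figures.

Reynolds number Re = ρVD/μ = 785 · 1.44 · 0.266 / 0.00112 = 2.685e+05.
Re > 4000 → turbulent. Relative roughness ε/D = 7.9e-05/0.266 = 0.000297. Haaland: 1/√f = -1.8 log₁₀[(0.000297/3.7)^1.11 + 6.9/2.685e+05] = -1.8 log₁₀[2.84e-05 + 2.57e-05] = 7.68, so f = 0.01696.
Darcy-Weisbach: ΔP = f(L/D)(ρV²/2) = 0.01696·(252/0.266)·(785·1.44²/2) = 0.01696·947.4·813.9 = 1.307e+04 Pa.
ΔP = 1.307e+04 Pa = 0.131 bar.

ΔP ≈ 0.131 bar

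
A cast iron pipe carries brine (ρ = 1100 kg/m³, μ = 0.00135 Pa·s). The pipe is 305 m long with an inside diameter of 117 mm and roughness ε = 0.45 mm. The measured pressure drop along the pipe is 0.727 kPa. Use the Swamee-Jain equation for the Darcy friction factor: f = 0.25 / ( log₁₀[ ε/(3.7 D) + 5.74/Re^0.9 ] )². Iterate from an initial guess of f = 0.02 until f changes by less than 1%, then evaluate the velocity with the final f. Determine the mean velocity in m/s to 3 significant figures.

Rearranging Darcy-Weisbach: V = √(2·ΔP·D/(f·L·ρ)). With ε/D = 0.00045/0.117 = 0.00385, iterate starting from f = 0.02:
  f = 0.02 → V = √(2·727·0.117/(0.02·305·1100)) = 0.1592 m/s; Re = ρVD/μ = 1.518e+04; f → 0.03448
  f = 0.03448 → V = 0.1213 m/s; Re = 1.156e+04; f → 0.03594
  f = 0.03594 → V = 0.1188 m/s; Re = 1.132e+04; f → 0.03606
Converged (Δf/f < 1%). With the final f = 0.03606: V = √(2·727·0.117/(0.03606·305·1100)) = 0.1186 m/s.

V ≈ 0.119 m/s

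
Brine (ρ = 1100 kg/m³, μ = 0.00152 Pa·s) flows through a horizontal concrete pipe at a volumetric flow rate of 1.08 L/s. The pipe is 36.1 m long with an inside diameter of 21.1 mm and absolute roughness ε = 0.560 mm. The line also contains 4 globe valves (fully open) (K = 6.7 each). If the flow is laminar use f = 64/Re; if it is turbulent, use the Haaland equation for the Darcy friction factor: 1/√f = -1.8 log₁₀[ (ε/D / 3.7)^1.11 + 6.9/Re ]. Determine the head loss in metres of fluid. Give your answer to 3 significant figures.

h_f ≈ 58.9 m

Q = 1.08 L/s = 1.08/1000 = 0.00108 m³/s.
Cross-sectional area A = πD²/4 = π(0.0211)²/4 = 0.0003497 m²; mean velocity V = Q/A = 0.00108/0.0003497 = 3.089 m/s.
Reynolds number Re = ρVD/μ = 1100 · 3.089 · 0.0211 / 0.00152 = 4.716e+04.
Re > 4000 → turbulent. Relative roughness ε/D = 0.00056/0.0211 = 0.0265. Haaland: 1/√f = -1.8 log₁₀[(0.0265/3.7)^1.11 + 6.9/4.716e+04] = -1.8 log₁₀[0.00417 + 0.000146] = 4.257, so f = 0.05517.
Total minor-loss coefficient ΣK = 4·6.7 = 26.8.
ΔP = [f·L/D + ΣK]·(ρV²/2) = [0.05517·36.1/0.0211 + 26.8]·(1100·3.089²/2) = [94.4 + 26.8]·5247 = 6.359e+05 Pa.
Head loss h_f = ΔP/(ρg) = 6.359e+05/(1100·9.81) = 58.9 m.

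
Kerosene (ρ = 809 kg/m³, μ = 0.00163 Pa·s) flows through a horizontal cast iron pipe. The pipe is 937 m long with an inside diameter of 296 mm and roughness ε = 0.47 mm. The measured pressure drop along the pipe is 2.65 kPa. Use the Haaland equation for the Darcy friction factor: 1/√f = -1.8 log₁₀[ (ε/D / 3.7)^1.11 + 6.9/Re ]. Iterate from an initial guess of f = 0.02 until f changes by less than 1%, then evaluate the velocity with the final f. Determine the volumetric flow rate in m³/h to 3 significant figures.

Rearranging Darcy-Weisbach: V = √(2·ΔP·D/(f·L·ρ)). With ε/D = 0.00047/0.296 = 0.00159, iterate starting from f = 0.02:
  f = 0.02 → V = √(2·2650·0.296/(0.02·937·809)) = 0.3217 m/s; Re = ρVD/μ = 4.726e+04; f → 0.02544
  f = 0.02544 → V = 0.2852 m/s; Re = 4.19e+04; f → 0.0258
  f = 0.0258 → V = 0.2832 m/s; Re = 4.161e+04; f → 0.02582
Converged (Δf/f < 1%). With the final f = 0.02582: V = √(2·2650·0.296/(0.02582·937·809)) = 0.2831 m/s.
Q = V·A = 0.2831·(π/4·0.296²) = 0.01948 m³/s = 70.1 m³/h.

Q ≈ 70.1 m³/h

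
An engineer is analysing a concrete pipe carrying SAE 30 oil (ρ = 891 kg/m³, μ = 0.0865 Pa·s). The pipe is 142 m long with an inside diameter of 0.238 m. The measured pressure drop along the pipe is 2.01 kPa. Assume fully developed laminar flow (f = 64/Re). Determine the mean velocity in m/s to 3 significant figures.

For laminar flow, f = 64/Re with Re = ρVD/μ, so Darcy-Weisbach reduces to ΔP = 32μLV/D². Solving for V: V = ΔP·D²/(32μL) = 2010·(0.238)²/(32·0.0865·142) = 0.2897 m/s.
Check: Re = ρVD/μ = 891·0.2897·0.238/0.0865 = 710.1 < 2300, so the laminar assumption holds.

V ≈ 0.290 m/s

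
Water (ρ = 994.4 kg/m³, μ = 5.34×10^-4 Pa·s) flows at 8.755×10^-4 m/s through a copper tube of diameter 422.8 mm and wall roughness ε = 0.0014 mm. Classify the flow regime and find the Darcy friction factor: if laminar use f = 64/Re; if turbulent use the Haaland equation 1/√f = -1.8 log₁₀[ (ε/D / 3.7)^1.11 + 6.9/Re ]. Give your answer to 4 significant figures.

Re = ρVD/μ = 994.4·0.0008755·0.4228/0.000534 = 689.3.
Re < 2300 → laminar, so f = 64/Re = 0.09285 (roughness is irrelevant in laminar flow).

f ≈ 0.09285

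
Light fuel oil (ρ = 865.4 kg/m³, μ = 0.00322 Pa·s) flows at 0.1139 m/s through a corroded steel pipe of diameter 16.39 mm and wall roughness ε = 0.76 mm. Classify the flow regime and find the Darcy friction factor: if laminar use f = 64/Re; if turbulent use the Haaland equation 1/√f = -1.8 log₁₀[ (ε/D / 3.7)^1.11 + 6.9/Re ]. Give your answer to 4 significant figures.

Re = ρVD/μ = 865.4·0.1139·0.01639/0.00322 = 501.7.
Re < 2300 → laminar, so f = 64/Re = 0.1276 (roughness is irrelevant in laminar flow).

f ≈ 0.1276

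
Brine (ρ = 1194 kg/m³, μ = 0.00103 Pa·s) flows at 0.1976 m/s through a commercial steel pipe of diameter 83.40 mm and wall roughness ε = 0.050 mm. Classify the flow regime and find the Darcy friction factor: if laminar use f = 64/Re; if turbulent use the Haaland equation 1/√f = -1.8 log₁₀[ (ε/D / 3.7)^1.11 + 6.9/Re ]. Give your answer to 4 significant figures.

f ≈ 0.02712

Re = ρVD/μ = 1194·0.1976·0.0834/0.00103 = 1.91e+04.
Re > 4000 → turbulent. ε/D = 5e-05/0.0834 = 0.0006; Haaland: 1/√f = -1.8 log₁₀[6.2e-05 + 0.000361] = 6.072, so f = 0.02712.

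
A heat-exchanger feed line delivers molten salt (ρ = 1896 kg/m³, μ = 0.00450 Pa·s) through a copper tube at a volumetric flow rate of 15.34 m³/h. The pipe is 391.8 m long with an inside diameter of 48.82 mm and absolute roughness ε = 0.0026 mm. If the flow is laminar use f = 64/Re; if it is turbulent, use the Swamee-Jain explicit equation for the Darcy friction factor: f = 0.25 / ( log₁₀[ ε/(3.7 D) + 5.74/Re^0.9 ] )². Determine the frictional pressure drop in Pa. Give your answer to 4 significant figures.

ΔP ≈ 839000 Pa

Q = 15.34 m³/h = 15.34/3600 = 0.004261 m³/s.
Cross-sectional area A = πD²/4 = π(0.04882)²/4 = 0.001872 m²; mean velocity V = Q/A = 0.004261/0.001872 = 2.276 m/s.
Reynolds number Re = ρVD/μ = 1896 · 2.276 · 0.04882 / 0.0045 = 4.682e+04.
Re > 4000 → turbulent. Relative roughness ε/D = 2.6e-06/0.04882 = 5.33e-05. Swamee-Jain: f = 0.25/(log₁₀[5.33e-05/3.7 + 5.74/4.682e+04^0.9])² = 0.25/(log₁₀[1.44e-05 + 0.000359])² = 0.25/(-3.427)² = 0.02128.
Darcy-Weisbach: ΔP = f(L/D)(ρV²/2) = 0.02128·(391.8/0.04882)·(1896·2.276²/2) = 0.02128·8025·4912 = 8.39e+05 Pa.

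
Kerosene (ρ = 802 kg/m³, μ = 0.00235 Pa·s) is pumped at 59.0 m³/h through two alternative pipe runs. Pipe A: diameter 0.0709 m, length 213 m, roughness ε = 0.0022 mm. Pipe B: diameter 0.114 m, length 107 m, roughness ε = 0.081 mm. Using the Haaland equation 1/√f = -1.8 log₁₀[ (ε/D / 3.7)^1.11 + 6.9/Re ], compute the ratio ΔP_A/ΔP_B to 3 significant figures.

Pipe A: V = Q/A = 0.01639/0.003948 = 4.151 m/s; Re = 1.004e+05; ε/D = 3.1e-05; Haaland → f = 0.01793; ΔP_A = f(L/D)(ρV²/2) = 3.723e+05 Pa.
Pipe B: V = Q/A = 0.01639/0.01021 = 1.606 m/s; Re = 6.247e+04; ε/D = 0.000711; Haaland → f = 0.02216; ΔP_B = f(L/D)(ρV²/2) = 2.15e+04 Pa.
ΔP_A/ΔP_B = 3.723e+05/2.15e+04 = 17.3.

ΔP_A/ΔP_B ≈ 17.3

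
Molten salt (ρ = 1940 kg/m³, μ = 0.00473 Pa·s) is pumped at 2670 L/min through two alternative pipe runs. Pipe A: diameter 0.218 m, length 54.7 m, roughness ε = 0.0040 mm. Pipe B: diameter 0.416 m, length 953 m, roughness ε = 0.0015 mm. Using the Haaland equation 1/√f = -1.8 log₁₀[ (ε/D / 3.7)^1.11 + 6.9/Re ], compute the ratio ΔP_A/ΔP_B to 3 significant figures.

ΔP_A/ΔP_B ≈ 1.27

Pipe A: V = Q/A = 0.0445/0.03733 = 1.192 m/s; Re = 1.066e+05; ε/D = 1.83e-05; Haaland → f = 0.01766; ΔP_A = f(L/D)(ρV²/2) = 6110 Pa.
Pipe B: V = Q/A = 0.0445/0.1359 = 0.3274 m/s; Re = 5.586e+04; ε/D = 3.61e-06; Haaland → f = 0.02021; ΔP_B = f(L/D)(ρV²/2) = 4815 Pa.
ΔP_A/ΔP_B = 6110/4815 = 1.27.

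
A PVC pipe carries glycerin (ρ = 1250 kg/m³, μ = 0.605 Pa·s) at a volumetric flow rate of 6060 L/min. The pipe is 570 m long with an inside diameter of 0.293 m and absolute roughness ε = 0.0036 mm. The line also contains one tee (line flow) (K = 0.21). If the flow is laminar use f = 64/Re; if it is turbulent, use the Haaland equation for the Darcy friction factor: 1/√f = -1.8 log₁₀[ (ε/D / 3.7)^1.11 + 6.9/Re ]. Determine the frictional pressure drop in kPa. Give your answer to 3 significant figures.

Q = 6060 L/min = 6060/60000 = 0.101 m³/s.
Cross-sectional area A = πD²/4 = π(0.293)²/4 = 0.06743 m²; mean velocity V = Q/A = 0.101/0.06743 = 1.498 m/s.
Reynolds number Re = ρVD/μ = 1250 · 1.498 · 0.293 / 0.605 = 906.8.
Re < 2300 → laminar flow, so f = 64/Re = 64/906.8 = 0.07058 (the turbulent correlation is not needed).
Total minor-loss coefficient ΣK = 1·0.21 = 0.21.
ΔP = [f·L/D + ΣK]·(ρV²/2) = [0.07058·570/0.293 + 0.21]·(1250·1.498²/2) = [137.3 + 0.21]·1402 = 1.928e+05 Pa.
ΔP = 1.928e+05 Pa = 193 kPa.

ΔP ≈ 193 kPa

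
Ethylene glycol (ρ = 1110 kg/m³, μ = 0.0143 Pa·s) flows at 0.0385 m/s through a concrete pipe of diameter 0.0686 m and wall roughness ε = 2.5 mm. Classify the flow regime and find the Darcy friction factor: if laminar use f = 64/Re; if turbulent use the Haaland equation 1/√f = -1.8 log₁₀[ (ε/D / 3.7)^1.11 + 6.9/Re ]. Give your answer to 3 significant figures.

f ≈ 0.312

Re = ρVD/μ = 1110·0.0385·0.0686/0.0143 = 205.
Re < 2300 → laminar, so f = 64/Re = 0.3122 (roughness is irrelevant in laminar flow).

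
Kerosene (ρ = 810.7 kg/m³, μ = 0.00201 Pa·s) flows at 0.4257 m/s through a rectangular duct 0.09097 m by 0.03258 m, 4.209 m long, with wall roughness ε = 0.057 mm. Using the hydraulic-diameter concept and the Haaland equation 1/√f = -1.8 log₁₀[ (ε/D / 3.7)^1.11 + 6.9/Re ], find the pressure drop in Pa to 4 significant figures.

Hydraulic diameter D_h = 4A/P = 4·(0.09097·0.03258)/(2·(0.09097+0.03258)) = 0.01186/0.2471 = 0.04798 m.
Re = ρVD_h/μ = 810.7·0.4257·0.04798/0.00201 = 8238.
ε/D_h = 5.7e-05/0.04798 = 0.00119; Haaland gives 1/√f = -1.8 log₁₀[0.000133+0.000838] = 5.424, so f = 0.03399.
ΔP = f(L/D_h)(ρV²/2) = 0.03399·4.209/0.04798·73.46 = 219.1 Pa.

ΔP ≈ 219.1 Pa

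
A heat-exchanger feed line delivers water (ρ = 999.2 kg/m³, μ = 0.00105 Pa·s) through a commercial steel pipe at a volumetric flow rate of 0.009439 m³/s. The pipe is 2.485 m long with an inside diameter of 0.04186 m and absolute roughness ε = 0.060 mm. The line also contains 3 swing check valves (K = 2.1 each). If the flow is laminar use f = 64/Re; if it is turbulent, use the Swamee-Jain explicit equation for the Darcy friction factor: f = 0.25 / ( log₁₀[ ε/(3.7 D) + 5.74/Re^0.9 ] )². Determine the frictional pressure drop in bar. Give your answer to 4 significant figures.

Cross-sectional area A = πD²/4 = π(0.04186)²/4 = 0.001376 m²; mean velocity V = Q/A = 0.009439/0.001376 = 6.859 m/s.
Reynolds number Re = ρVD/μ = 999.2 · 6.859 · 0.04186 / 0.00105 = 2.732e+05.
Re > 4000 → turbulent. Relative roughness ε/D = 6e-05/0.04186 = 0.00143. Swamee-Jain: f = 0.25/(log₁₀[0.00143/3.7 + 5.74/2.732e+05^0.9])² = 0.25/(log₁₀[0.000387 + 7.35e-05])² = 0.25/(-3.336)² = 0.02246.
Total minor-loss coefficient ΣK = 3·2.1 = 6.3.
ΔP = [f·L/D + ΣK]·(ρV²/2) = [0.02246·2.485/0.04186 + 6.3]·(999.2·6.859²/2) = [1.333 + 6.3]·2.35e+04 = 1.794e+05 Pa.
ΔP = 1.794e+05 Pa = 1.794 bar.

ΔP ≈ 1.794 bar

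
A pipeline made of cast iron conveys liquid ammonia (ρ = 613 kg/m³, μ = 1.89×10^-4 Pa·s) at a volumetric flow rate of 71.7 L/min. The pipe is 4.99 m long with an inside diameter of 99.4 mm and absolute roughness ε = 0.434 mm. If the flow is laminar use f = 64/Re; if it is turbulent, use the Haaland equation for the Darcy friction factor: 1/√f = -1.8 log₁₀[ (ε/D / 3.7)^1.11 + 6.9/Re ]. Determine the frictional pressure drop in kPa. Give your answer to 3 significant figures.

Q = 71.7 L/min = 71.7/60000 = 0.001195 m³/s.
Cross-sectional area A = πD²/4 = π(0.0994)²/4 = 0.00776 m²; mean velocity V = Q/A = 0.001195/0.00776 = 0.154 m/s.
Reynolds number Re = ρVD/μ = 613 · 0.154 · 0.0994 / 0.000189 = 4.965e+04.
Re > 4000 → turbulent. Relative roughness ε/D = 0.000434/0.0994 = 0.00437. Haaland: 1/√f = -1.8 log₁₀[(0.00437/3.7)^1.11 + 6.9/4.965e+04] = -1.8 log₁₀[0.000562 + 0.000139] = 5.678, so f = 0.03102.
Darcy-Weisbach: ΔP = f(L/D)(ρV²/2) = 0.03102·(4.99/0.0994)·(613·0.154²/2) = 0.03102·50.2·7.268 = 11.32 Pa.
ΔP = 11.32 Pa = 0.0113 kPa.

ΔP ≈ 0.0113 kPa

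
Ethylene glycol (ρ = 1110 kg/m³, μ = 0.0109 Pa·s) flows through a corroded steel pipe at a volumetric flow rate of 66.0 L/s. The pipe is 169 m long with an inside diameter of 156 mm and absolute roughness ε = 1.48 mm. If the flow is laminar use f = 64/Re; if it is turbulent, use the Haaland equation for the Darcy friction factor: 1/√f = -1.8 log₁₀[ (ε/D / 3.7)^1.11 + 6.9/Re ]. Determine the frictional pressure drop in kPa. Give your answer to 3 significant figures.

ΔP ≈ 275 kPa

Q = 66.0 L/s = 66.0/1000 = 0.066 m³/s.
Cross-sectional area A = πD²/4 = π(0.156)²/4 = 0.01911 m²; mean velocity V = Q/A = 0.066/0.01911 = 3.453 m/s.
Reynolds number Re = ρVD/μ = 1110 · 3.453 · 0.156 / 0.0109 = 5.486e+04.
Re > 4000 → turbulent. Relative roughness ε/D = 0.00148/0.156 = 0.00949. Haaland: 1/√f = -1.8 log₁₀[(0.00949/3.7)^1.11 + 6.9/5.486e+04] = -1.8 log₁₀[0.00133 + 0.000126] = 5.106, so f = 0.03835.
Darcy-Weisbach: ΔP = f(L/D)(ρV²/2) = 0.03835·(169/0.156)·(1110·3.453²/2) = 0.03835·1083·6618 = 2.749e+05 Pa.
ΔP = 2.749e+05 Pa = 275 kPa.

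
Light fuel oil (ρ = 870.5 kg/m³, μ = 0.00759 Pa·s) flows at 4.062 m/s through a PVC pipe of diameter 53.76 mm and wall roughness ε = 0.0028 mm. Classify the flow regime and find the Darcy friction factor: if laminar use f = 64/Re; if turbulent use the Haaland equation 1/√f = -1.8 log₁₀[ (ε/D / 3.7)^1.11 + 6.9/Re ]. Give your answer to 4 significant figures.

Re = ρVD/μ = 870.5·4.062·0.05376/0.00759 = 2.505e+04.
Re > 4000 → turbulent. ε/D = 2.8e-06/0.05376 = 5.21e-05; Haaland: 1/√f = -1.8 log₁₀[4.12e-06 + 0.000276] = 6.396, so f = 0.02444.

f ≈ 0.02444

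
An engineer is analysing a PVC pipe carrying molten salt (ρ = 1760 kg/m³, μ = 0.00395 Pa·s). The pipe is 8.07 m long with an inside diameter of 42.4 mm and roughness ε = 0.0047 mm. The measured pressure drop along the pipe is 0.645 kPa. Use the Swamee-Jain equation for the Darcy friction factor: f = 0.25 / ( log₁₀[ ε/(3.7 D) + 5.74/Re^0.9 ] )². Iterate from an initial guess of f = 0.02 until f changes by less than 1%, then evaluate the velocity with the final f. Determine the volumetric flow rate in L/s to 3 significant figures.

Rearranging Darcy-Weisbach: V = √(2·ΔP·D/(f·L·ρ)). With ε/D = 4.7e-06/0.0424 = 0.000111, iterate starting from f = 0.02:
  f = 0.02 → V = √(2·645·0.0424/(0.02·8.07·1760)) = 0.4388 m/s; Re = ρVD/μ = 8290; f → 0.03281
  f = 0.03281 → V = 0.3426 m/s; Re = 6472; f → 0.0352
  f = 0.0352 → V = 0.3308 m/s; Re = 6249; f → 0.03556
  f = 0.03556 → V = 0.3291 m/s; Re = 6217; f → 0.03561
Converged (Δf/f < 1%). With the final f = 0.03561: V = √(2·645·0.0424/(0.03561·8.07·1760)) = 0.3288 m/s.
Q = V·A = 0.3288·(π/4·0.0424²) = 0.0004643 m³/s = 0.464 L/s.

Q ≈ 0.464 L/s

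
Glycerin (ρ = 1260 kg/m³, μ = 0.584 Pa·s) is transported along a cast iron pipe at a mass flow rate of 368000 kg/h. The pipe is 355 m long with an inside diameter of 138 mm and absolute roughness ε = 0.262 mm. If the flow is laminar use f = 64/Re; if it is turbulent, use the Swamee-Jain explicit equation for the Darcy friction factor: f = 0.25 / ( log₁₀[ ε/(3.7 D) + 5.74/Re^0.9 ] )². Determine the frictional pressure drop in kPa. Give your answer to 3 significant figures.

ΔP ≈ 1890 kPa

ṁ = 368000 kg/h = 368000/3600 = 102.2 kg/s.
A = πD²/4 = π(0.138)²/4 = 0.01496 m²; mean velocity V = ṁ/(ρA) = 102.2/(1260 · 0.01496) = 5.424 m/s.
Reynolds number Re = ρVD/μ = 1260 · 5.424 · 0.138 / 0.584 = 1615.
Re < 2300 → laminar flow, so f = 64/Re = 64/1615 = 0.03963 (the turbulent correlation is not needed).
Darcy-Weisbach: ΔP = f(L/D)(ρV²/2) = 0.03963·(355/0.138)·(1260·5.424²/2) = 0.03963·2572·1.854e+04 = 1.89e+06 Pa.
ΔP = 1.89e+06 Pa = 1890 kPa.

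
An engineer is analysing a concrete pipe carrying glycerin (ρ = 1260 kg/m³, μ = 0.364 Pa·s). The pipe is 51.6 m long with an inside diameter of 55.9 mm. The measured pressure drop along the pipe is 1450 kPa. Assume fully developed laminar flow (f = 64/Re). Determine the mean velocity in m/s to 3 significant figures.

V ≈ 7.54 m/s

For laminar flow, f = 64/Re with Re = ρVD/μ, so Darcy-Weisbach reduces to ΔP = 32μLV/D². Solving for V: V = ΔP·D²/(32μL) = 1.45e+06·(0.0559)²/(32·0.364·51.6) = 7.539 m/s.
Check: Re = ρVD/μ = 1260·7.539·0.0559/0.364 = 1459 < 2300, so the laminar assumption holds.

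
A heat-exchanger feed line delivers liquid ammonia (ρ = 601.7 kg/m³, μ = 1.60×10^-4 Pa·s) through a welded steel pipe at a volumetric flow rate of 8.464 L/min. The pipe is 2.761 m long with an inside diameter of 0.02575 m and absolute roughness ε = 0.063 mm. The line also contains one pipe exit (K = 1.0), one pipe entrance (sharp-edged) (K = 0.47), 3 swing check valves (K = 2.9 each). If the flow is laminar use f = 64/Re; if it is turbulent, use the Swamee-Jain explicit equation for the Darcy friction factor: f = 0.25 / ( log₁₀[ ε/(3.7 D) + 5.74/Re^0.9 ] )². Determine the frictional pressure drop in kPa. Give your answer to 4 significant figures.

Q = 8.464 L/min = 8.464/60000 = 0.0001411 m³/s.
Cross-sectional area A = πD²/4 = π(0.02575)²/4 = 0.0005208 m²; mean velocity V = Q/A = 0.0001411/0.0005208 = 0.2709 m/s.
Reynolds number Re = ρVD/μ = 601.7 · 0.2709 · 0.02575 / 0.00016 = 2.623e+04.
Re > 4000 → turbulent. Relative roughness ε/D = 6.3e-05/0.02575 = 0.00245. Swamee-Jain: f = 0.25/(log₁₀[0.00245/3.7 + 5.74/2.623e+04^0.9])² = 0.25/(log₁₀[0.000661 + 0.000605])² = 0.25/(-2.897)² = 0.02978.
Total minor-loss coefficient ΣK = 1·1 + 1·0.47 + 3·2.9 = 10.2.
ΔP = [f·L/D + ΣK]·(ρV²/2) = [0.02978·2.761/0.02575 + 10.2]·(601.7·0.2709²/2) = [3.193 + 10.2]·22.08 = 295 Pa.
ΔP = 295 Pa = 0.2950 kPa.

ΔP ≈ 0.2950 kPa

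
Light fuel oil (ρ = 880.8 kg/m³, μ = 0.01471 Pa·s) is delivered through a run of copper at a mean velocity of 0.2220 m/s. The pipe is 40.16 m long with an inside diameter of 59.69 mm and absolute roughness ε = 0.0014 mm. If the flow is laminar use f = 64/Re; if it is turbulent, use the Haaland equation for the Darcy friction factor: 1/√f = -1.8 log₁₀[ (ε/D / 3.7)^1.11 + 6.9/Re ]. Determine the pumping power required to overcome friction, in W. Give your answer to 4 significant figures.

Reynolds number Re = ρVD/μ = 880.8 · 0.222 · 0.05969 / 0.0147 = 793.4.
Re < 2300 → laminar flow, so f = 64/Re = 64/793.4 = 0.08066 (the turbulent correlation is not needed).
Darcy-Weisbach: ΔP = f(L/D)(ρV²/2) = 0.08066·(40.16/0.05969)·(880.8·0.222²/2) = 0.08066·672.8·21.7 = 1178 Pa.
Q = V·A = 0.222·0.002798 = 0.0006212 m³/s.
Pumping power P = QΔP = 0.0006212·1178 = 0.73173 W = 0.7317 W.

P ≈ 0.7317 W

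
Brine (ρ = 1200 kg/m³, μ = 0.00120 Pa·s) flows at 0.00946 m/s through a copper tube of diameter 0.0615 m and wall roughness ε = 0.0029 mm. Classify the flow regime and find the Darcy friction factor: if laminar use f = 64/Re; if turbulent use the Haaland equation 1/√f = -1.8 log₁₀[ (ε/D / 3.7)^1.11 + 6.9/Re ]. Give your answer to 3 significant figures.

Re = ρVD/μ = 1200·0.00946·0.0615/0.0012 = 581.8.
Re < 2300 → laminar, so f = 64/Re = 0.11 (roughness is irrelevant in laminar flow).

f ≈ 0.110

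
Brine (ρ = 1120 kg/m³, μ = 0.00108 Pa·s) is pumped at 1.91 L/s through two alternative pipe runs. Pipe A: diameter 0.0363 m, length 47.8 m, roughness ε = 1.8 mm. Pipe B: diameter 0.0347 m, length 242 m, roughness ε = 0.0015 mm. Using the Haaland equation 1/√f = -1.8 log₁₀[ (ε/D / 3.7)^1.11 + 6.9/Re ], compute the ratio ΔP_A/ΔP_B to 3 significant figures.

Pipe A: V = Q/A = 0.00191/0.001035 = 1.846 m/s; Re = 6.948e+04; ε/D = 0.0496; Haaland → f = 0.07177; ΔP_A = f(L/D)(ρV²/2) = 1.803e+05 Pa.
Pipe B: V = Q/A = 0.00191/0.0009457 = 2.02 m/s; Re = 7.268e+04; ε/D = 4.32e-05; Haaland → f = 0.01922; ΔP_B = f(L/D)(ρV²/2) = 3.062e+05 Pa.
ΔP_A/ΔP_B = 1.803e+05/3.062e+05 = 0.589.

ΔP_A/ΔP_B ≈ 0.589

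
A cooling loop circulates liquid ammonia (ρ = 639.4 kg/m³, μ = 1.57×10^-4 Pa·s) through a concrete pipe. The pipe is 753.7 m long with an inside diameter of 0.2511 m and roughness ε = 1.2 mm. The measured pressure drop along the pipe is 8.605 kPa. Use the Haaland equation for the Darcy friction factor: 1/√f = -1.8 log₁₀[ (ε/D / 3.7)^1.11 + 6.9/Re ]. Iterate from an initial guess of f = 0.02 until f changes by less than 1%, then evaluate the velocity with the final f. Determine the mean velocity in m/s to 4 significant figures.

Rearranging Darcy-Weisbach: V = √(2·ΔP·D/(f·L·ρ)). With ε/D = 0.0012/0.2511 = 0.00478, iterate starting from f = 0.02:
  f = 0.02 → V = √(2·8605·0.2511/(0.02·753.7·639.4)) = 0.6696 m/s; Re = ρVD/μ = 6.848e+05; f → 0.03015
  f = 0.03015 → V = 0.5454 m/s; Re = 5.577e+05; f → 0.03018
Converged (Δf/f < 1%). With the final f = 0.03018: V = √(2·8605·0.2511/(0.03018·753.7·639.4)) = 0.5451 m/s.

V ≈ 0.5451 m/s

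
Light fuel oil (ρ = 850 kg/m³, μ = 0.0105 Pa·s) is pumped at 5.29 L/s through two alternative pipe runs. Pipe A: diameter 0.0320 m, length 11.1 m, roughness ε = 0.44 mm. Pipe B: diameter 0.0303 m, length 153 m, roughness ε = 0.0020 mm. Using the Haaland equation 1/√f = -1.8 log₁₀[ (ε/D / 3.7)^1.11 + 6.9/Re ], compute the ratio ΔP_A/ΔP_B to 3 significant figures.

Pipe A: V = Q/A = 0.00529/0.0008042 = 6.578 m/s; Re = 1.704e+04; ε/D = 0.0138; Haaland → f = 0.04505; ΔP_A = f(L/D)(ρV²/2) = 2.873e+05 Pa.
Pipe B: V = Q/A = 0.00529/0.0007211 = 7.336 m/s; Re = 1.8e+04; ε/D = 6.6e-05; Haaland → f = 0.02654; ΔP_B = f(L/D)(ρV²/2) = 3.065e+06 Pa.
ΔP_A/ΔP_B = 2.873e+05/3.065e+06 = 0.0937.

ΔP_A/ΔP_B ≈ 0.0937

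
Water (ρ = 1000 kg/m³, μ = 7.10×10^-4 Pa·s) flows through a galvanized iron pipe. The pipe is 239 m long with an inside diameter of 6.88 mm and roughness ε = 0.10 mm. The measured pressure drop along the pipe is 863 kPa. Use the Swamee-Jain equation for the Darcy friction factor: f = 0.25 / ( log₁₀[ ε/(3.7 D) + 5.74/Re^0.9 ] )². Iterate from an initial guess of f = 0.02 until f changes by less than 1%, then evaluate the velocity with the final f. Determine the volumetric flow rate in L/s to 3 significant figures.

Rearranging Darcy-Weisbach: V = √(2·ΔP·D/(f·L·ρ)). With ε/D = 0.0001/0.00688 = 0.0145, iterate starting from f = 0.02:
  f = 0.02 → V = √(2·8.63e+05·0.00688/(0.02·239·1000)) = 1.576 m/s; Re = ρVD/μ = 1.527e+04; f → 0.04691
  f = 0.04691 → V = 1.029 m/s; Re = 9973; f → 0.04853
  f = 0.04853 → V = 1.012 m/s; Re = 9805; f → 0.0486
Converged (Δf/f < 1%). With the final f = 0.0486: V = √(2·8.63e+05·0.00688/(0.0486·239·1000)) = 1.011 m/s.
Q = V·A = 1.011·(π/4·0.00688²) = 3.759e-05 m³/s = 0.0376 L/s.

Q ≈ 0.0376 L/s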